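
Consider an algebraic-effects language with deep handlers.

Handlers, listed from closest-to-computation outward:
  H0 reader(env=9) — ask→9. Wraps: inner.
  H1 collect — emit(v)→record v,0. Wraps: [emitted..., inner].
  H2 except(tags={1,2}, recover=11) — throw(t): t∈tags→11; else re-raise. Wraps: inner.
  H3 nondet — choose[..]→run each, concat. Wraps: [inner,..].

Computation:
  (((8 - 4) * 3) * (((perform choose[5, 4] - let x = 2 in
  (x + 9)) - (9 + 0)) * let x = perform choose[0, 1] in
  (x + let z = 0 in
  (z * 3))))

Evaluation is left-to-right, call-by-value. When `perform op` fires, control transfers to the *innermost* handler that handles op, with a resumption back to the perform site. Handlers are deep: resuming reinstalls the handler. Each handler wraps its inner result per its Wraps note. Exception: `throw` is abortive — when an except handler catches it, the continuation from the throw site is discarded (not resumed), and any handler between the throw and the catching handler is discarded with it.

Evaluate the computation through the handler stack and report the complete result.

Answer: [[0], [-180], [0], [-192]]

Working:
choose[5, 4] @ H3
  branch[0] choose=5:
    choose[0, 1] @ H3
      branch[0] choose=0:
        H0 returns 0
        H1 returns [0]
        H2 returns [0]
        H3 returns [[0]]
      branch[1] choose=1:
        H0 returns -180
        H1 returns [-180]
        H2 returns [-180]
        H3 returns [[-180]]
  branch[1] choose=4:
    choose[0, 1] @ H3
      branch[0] choose=0:
        H0 returns 0
        H1 returns [0]
        H2 returns [0]
        H3 returns [[0]]
      branch[1] choose=1:
        H0 returns -192
        H1 returns [-192]
        H2 returns [-192]
        H3 returns [[-192]]
= [[0], [-180], [0], [-192]]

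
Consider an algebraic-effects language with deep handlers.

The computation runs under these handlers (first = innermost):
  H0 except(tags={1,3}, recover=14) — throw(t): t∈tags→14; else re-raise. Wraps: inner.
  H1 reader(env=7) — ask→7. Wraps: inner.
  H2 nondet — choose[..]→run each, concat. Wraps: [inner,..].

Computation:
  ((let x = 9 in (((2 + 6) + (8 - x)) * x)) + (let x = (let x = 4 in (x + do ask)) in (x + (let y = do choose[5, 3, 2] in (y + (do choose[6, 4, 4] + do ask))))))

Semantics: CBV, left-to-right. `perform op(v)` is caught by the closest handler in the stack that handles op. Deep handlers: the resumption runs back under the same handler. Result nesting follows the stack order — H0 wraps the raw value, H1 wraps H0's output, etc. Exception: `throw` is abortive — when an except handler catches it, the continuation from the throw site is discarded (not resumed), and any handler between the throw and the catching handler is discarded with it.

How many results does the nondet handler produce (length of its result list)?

Answer: 9

Evaluation trace:
ask @ H1 ⇒ 7
choose[5, 3, 2] @ H2
  branch[0] choose=5:
    choose[6, 4, 4] @ H2
      branch[0] choose=6:
        ask @ H1 ⇒ 7
        H0 returns 92
        H1 returns 92
        H2 returns [92]
      branch[1] choose=4:
        ask @ H1 ⇒ 7
        H0 returns 90
        H1 returns 90
        H2 returns [90]
      branch[2] choose=4:
        ask @ H1 ⇒ 7
        H0 returns 90
        H1 returns 90
        H2 returns [90]
  branch[1] choose=3:
    choose[6, 4, 4] @ H2
      branch[0] choose=6:
        ask @ H1 ⇒ 7
        H0 returns 90
        H1 returns 90
        H2 returns [90]
      branch[1] choose=4:
        ask @ H1 ⇒ 7
        H0 returns 88
        H1 returns 88
        H2 returns [88]
      branch[2] choose=4:
        ask @ H1 ⇒ 7
        H0 returns 88
        H1 returns 88
        H2 returns [88]
  branch[2] choose=2:
    choose[6, 4, 4] @ H2
      branch[0] choose=6:
        ask @ H1 ⇒ 7
        H0 returns 89
        H1 returns 89
        H2 returns [89]
      branch[1] choose=4:
        ask @ H1 ⇒ 7
        H0 returns 87
        H1 returns 87
        H2 returns [87]
      branch[2] choose=4:
        ask @ H1 ⇒ 7
        H0 returns 87
        H1 returns 87
        H2 returns [87]
= [92, 90, 90, 90, 88, 88, 89, 87, 87]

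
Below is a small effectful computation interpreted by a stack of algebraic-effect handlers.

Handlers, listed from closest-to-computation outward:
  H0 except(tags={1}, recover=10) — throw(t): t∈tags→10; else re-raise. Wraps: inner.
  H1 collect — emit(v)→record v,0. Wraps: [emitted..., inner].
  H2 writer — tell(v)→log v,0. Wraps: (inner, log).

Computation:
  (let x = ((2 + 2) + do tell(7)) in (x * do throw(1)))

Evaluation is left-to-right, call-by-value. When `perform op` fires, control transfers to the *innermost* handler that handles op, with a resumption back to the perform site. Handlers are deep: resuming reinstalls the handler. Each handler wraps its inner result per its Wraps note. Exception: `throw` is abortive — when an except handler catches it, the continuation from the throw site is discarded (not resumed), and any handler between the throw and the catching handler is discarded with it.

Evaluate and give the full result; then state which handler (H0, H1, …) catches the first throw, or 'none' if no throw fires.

Step-by-step:
tell(7) @ H2 ⇒ log+=7
throw(1) @ H0 caught ⇒ 10
H1 returns [10]
H2 returns ([10], (7))
= ([10], (7))

Answer: ([10], (7)) ; first throw caught by: H0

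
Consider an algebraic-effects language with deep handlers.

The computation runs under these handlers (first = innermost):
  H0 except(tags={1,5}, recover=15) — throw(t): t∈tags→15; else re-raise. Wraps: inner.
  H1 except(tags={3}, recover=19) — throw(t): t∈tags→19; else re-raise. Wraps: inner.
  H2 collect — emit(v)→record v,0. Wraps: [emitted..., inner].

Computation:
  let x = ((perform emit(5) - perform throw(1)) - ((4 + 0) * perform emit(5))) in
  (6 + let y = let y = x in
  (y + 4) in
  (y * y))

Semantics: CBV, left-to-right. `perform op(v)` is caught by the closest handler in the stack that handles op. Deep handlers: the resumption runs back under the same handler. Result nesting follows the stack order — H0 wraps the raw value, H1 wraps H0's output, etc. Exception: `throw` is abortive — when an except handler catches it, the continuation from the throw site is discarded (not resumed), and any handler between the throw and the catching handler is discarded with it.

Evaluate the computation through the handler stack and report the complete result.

Evaluation trace:
emit(5) @ H2 ⇒ out+=5
throw(1) @ H0 caught ⇒ 15
H1 returns 15
H2 returns [5, 15]
= [5, 15]

Answer: [5, 15]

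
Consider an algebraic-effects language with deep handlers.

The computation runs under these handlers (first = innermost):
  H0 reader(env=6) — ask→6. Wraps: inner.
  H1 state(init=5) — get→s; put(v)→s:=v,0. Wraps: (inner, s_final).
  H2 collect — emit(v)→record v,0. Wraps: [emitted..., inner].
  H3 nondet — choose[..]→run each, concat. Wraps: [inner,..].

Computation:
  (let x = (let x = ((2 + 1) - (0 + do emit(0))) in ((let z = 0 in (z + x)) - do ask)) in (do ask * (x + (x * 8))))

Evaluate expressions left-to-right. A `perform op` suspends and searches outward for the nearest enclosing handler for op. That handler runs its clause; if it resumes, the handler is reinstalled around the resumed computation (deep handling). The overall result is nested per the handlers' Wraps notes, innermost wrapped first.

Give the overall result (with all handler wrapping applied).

Answer: [[0, (-162, 5)]]

Evaluation trace:
emit(0) @ H2 ⇒ out+=0
ask @ H0 ⇒ 6
ask @ H0 ⇒ 6
H0 returns -162
H1 returns (-162, 5)
H2 returns [0, (-162, 5)]
H3 returns [[0, (-162, 5)]]
= [[0, (-162, 5)]]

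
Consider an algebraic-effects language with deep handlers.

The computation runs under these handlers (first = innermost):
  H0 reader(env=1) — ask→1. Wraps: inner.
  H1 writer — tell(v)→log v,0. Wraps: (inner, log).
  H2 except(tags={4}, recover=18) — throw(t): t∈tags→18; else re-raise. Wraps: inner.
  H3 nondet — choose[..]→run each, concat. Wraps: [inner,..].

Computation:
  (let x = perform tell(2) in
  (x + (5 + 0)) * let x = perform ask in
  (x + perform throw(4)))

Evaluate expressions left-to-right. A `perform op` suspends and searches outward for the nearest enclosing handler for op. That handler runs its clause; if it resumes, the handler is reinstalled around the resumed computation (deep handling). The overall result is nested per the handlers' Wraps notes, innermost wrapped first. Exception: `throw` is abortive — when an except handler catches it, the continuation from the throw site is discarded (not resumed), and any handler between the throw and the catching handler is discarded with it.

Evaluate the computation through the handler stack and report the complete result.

Working:
tell(2) @ H1 ⇒ log+=2
ask @ H0 ⇒ 1
throw(4) @ H2 caught ⇒ 18
H3 returns [18]
= [18]

Answer: [18]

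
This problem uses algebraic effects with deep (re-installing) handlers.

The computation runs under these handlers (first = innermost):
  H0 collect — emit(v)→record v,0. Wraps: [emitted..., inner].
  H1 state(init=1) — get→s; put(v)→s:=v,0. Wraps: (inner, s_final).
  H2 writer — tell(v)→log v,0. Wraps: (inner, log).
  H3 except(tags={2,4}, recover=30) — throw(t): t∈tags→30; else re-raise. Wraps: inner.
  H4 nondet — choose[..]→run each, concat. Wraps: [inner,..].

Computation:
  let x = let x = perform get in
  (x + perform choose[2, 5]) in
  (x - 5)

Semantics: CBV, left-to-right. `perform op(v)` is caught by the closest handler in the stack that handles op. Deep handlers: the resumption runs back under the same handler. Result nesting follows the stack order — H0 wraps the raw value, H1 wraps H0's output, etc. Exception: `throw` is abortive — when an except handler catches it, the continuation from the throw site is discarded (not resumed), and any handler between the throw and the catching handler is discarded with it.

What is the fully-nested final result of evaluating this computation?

Working:
get @ H1 ⇒ 1
choose[2, 5] @ H4
  branch[0] choose=2:
    H0 returns [-2]
    H1 returns ([-2], 1)
    H2 returns (([-2], 1), ())
    H3 returns (([-2], 1), ())
    H4 returns [(([-2], 1), ())]
  branch[1] choose=5:
    H0 returns [1]
    H1 returns ([1], 1)
    H2 returns (([1], 1), ())
    H3 returns (([1], 1), ())
    H4 returns [(([1], 1), ())]
= [(([-2], 1), ()), (([1], 1), ())]

Answer: [(([-2], 1), ()), (([1], 1), ())]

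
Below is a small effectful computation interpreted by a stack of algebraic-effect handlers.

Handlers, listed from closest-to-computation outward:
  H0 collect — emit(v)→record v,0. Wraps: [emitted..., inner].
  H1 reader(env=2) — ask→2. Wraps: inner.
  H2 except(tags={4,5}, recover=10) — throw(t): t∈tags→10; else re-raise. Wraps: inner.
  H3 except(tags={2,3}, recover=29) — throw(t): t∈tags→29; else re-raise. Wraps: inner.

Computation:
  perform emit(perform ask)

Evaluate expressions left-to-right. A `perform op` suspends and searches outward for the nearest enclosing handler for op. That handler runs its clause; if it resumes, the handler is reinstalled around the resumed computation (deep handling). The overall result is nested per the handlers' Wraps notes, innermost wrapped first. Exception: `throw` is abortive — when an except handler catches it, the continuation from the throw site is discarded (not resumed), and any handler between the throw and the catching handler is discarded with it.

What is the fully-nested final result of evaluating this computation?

Answer: [2, 0]

Step-by-step:
ask @ H1 ⇒ 2
emit(2) @ H0 ⇒ out+=2
H0 returns [2, 0]
H1 returns [2, 0]
H2 returns [2, 0]
H3 returns [2, 0]
= [2, 0]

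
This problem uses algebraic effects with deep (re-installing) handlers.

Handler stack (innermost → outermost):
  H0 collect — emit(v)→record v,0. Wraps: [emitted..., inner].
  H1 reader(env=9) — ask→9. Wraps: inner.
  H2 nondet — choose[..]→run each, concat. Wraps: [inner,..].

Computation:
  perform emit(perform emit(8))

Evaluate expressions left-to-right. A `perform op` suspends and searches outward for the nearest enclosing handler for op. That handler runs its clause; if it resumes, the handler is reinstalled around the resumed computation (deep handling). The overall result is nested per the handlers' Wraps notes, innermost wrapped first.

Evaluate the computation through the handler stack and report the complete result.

Working:
emit(8) @ H0 ⇒ out+=8
emit(0) @ H0 ⇒ out+=0
H0 returns [8, 0, 0]
H1 returns [8, 0, 0]
H2 returns [[8, 0, 0]]
= [[8, 0, 0]]

Answer: [[8, 0, 0]]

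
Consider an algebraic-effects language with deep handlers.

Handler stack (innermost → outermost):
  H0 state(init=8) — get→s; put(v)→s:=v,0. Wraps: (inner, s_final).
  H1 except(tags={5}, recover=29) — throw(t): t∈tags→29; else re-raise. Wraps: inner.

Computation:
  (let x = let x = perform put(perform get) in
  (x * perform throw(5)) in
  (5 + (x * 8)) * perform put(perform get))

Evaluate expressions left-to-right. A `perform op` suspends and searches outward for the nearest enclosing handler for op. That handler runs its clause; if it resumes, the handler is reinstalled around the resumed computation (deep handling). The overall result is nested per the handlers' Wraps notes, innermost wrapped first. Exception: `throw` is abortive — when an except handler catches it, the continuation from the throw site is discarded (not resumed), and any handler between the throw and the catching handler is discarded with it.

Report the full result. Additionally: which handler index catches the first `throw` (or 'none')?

Step-by-step:
get @ H0 ⇒ 8
put(8) @ H0 ⇒ s:=8
throw(5) @ H1 caught ⇒ 29
= 29

Answer: 29 ; first throw caught by: H1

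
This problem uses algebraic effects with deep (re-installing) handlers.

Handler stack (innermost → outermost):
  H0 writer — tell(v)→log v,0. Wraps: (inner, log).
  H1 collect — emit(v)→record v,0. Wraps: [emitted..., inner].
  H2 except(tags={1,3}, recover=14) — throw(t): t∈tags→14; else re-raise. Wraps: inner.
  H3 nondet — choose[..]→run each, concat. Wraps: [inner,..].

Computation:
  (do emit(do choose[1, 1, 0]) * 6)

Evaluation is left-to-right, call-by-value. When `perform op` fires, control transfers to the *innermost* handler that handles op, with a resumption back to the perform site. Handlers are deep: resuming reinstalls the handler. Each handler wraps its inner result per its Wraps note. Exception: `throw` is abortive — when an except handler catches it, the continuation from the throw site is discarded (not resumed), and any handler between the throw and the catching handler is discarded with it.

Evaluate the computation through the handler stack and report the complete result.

Answer: [[1, (0, ())], [1, (0, ())], [0, (0, ())]]

Step-by-step:
choose[1, 1, 0] @ H3
  branch[0] choose=1:
    emit(1) @ H1 ⇒ out+=1
    H0 returns (0, ())
    H1 returns [1, (0, ())]
    H2 returns [1, (0, ())]
    H3 returns [[1, (0, ())]]
  branch[1] choose=1:
    emit(1) @ H1 ⇒ out+=1
    H0 returns (0, ())
    H1 returns [1, (0, ())]
    H2 returns [1, (0, ())]
    H3 returns [[1, (0, ())]]
  branch[2] choose=0:
    emit(0) @ H1 ⇒ out+=0
    H0 returns (0, ())
    H1 returns [0, (0, ())]
    H2 returns [0, (0, ())]
    H3 returns [[0, (0, ())]]
= [[1, (0, ())], [1, (0, ())], [0, (0, ())]]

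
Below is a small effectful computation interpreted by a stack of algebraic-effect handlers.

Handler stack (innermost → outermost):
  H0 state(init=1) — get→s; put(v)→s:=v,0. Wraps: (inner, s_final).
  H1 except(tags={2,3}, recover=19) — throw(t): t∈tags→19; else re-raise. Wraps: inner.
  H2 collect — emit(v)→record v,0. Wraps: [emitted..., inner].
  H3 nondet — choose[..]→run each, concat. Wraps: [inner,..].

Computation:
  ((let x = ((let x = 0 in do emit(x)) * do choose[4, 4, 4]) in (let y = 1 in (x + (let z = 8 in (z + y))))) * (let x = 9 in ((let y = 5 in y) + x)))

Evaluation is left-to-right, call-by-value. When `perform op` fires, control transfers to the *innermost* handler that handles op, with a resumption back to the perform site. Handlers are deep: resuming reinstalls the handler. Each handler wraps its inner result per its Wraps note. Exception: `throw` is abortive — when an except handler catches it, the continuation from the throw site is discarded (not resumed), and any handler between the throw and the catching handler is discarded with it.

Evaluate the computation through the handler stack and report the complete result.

Answer: [[0, (126, 1)], [0, (126, 1)], [0, (126, 1)]]

Step-by-step:
emit(0) @ H2 ⇒ out+=0
choose[4, 4, 4] @ H3
  branch[0] choose=4:
    H0 returns (126, 1)
    H1 returns (126, 1)
    H2 returns [0, (126, 1)]
    H3 returns [[0, (126, 1)]]
  branch[1] choose=4:
    H0 returns (126, 1)
    H1 returns (126, 1)
    H2 returns [0, (126, 1)]
    H3 returns [[0, (126, 1)]]
  branch[2] choose=4:
    H0 returns (126, 1)
    H1 returns (126, 1)
    H2 returns [0, (126, 1)]
    H3 returns [[0, (126, 1)]]
= [[0, (126, 1)], [0, (126, 1)], [0, (126, 1)]]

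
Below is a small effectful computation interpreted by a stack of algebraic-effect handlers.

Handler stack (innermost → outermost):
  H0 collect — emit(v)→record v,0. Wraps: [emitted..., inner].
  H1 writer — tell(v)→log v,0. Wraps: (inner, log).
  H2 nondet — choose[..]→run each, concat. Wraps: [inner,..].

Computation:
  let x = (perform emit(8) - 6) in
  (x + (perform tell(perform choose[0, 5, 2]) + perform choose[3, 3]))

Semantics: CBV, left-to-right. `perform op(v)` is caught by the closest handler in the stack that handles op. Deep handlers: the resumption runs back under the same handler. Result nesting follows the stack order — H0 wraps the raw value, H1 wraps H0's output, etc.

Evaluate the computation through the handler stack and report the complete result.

Evaluation trace:
emit(8) @ H0 ⇒ out+=8
choose[0, 5, 2] @ H2
  branch[0] choose=0:
    tell(0) @ H1 ⇒ log+=0
    choose[3, 3] @ H2
      branch[0] choose=3:
        H0 returns [8, -3]
        H1 returns ([8, -3], (0))
        H2 returns [([8, -3], (0))]
      branch[1] choose=3:
        H0 returns [8, -3]
        H1 returns ([8, -3], (0))
        H2 returns [([8, -3], (0))]
  branch[1] choose=5:
    tell(5) @ H1 ⇒ log+=5
    choose[3, 3] @ H2
      branch[0] choose=3:
        H0 returns [8, -3]
        H1 returns ([8, -3], (5))
        H2 returns [([8, -3], (5))]
      branch[1] choose=3:
        H0 returns [8, -3]
        H1 returns ([8, -3], (5))
        H2 returns [([8, -3], (5))]
  branch[2] choose=2:
    tell(2) @ H1 ⇒ log+=2
    choose[3, 3] @ H2
      branch[0] choose=3:
        H0 returns [8, -3]
        H1 returns ([8, -3], (2))
        H2 returns [([8, -3], (2))]
      branch[1] choose=3:
        H0 returns [8, -3]
        H1 returns ([8, -3], (2))
        H2 returns [([8, -3], (2))]
= [([8, -3], (0)), ([8, -3], (0)), ([8, -3], (5)), ([8, -3], (5)), ([8, -3], (2)), ([8, -3], (2))]

Answer: [([8, -3], (0)), ([8, -3], (0)), ([8, -3], (5)), ([8, -3], (5)), ([8, -3], (2)), ([8, -3], (2))]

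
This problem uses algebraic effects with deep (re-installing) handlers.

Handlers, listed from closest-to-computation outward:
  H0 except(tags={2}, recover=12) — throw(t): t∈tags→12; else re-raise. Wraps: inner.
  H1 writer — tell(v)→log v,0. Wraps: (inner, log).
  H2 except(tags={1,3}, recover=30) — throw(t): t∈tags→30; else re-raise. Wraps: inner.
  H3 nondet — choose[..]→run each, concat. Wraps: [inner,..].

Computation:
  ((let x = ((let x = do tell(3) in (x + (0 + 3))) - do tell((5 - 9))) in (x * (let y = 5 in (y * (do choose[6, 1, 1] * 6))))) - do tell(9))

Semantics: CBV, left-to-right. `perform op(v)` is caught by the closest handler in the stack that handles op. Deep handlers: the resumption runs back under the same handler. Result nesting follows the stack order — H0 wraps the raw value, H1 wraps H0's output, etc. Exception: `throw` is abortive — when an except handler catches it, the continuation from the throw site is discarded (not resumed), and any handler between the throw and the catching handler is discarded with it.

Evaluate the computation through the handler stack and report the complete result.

Working:
tell(3) @ H1 ⇒ log+=3
tell(-4) @ H1 ⇒ log+=-4
choose[6, 1, 1] @ H3
  branch[0] choose=6:
    tell(9) @ H1 ⇒ log+=9
    H0 returns 540
    H1 returns (540, (3, -4, 9))
    H2 returns (540, (3, -4, 9))
    H3 returns [(540, (3, -4, 9))]
  branch[1] choose=1:
    tell(9) @ H1 ⇒ log+=9
    H0 returns 90
    H1 returns (90, (3, -4, 9))
    H2 returns (90, (3, -4, 9))
    H3 returns [(90, (3, -4, 9))]
  branch[2] choose=1:
    tell(9) @ H1 ⇒ log+=9
    H0 returns 90
    H1 returns (90, (3, -4, 9))
    H2 returns (90, (3, -4, 9))
    H3 returns [(90, (3, -4, 9))]
= [(540, (3, -4, 9)), (90, (3, -4, 9)), (90, (3, -4, 9))]

Answer: [(540, (3, -4, 9)), (90, (3, -4, 9)), (90, (3, -4, 9))]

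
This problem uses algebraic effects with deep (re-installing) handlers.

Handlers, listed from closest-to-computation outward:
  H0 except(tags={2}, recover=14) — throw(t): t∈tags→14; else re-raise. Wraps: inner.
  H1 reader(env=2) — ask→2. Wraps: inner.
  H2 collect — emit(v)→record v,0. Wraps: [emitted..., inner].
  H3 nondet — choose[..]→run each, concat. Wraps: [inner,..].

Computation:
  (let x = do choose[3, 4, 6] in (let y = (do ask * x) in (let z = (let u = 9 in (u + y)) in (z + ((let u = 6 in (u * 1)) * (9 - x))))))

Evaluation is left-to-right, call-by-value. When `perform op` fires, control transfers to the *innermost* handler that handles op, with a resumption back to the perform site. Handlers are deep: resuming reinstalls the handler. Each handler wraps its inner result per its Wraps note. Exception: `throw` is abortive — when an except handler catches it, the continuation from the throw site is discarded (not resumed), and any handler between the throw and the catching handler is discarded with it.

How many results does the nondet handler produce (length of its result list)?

Answer: 3

Step-by-step:
choose[3, 4, 6] @ H3
  branch[0] choose=3:
    ask @ H1 ⇒ 2
    H0 returns 51
    H1 returns 51
    H2 returns [51]
    H3 returns [[51]]
  branch[1] choose=4:
    ask @ H1 ⇒ 2
    H0 returns 47
    H1 returns 47
    H2 returns [47]
    H3 returns [[47]]
  branch[2] choose=6:
    ask @ H1 ⇒ 2
    H0 returns 39
    H1 returns 39
    H2 returns [39]
    H3 returns [[39]]
= [[51], [47], [39]]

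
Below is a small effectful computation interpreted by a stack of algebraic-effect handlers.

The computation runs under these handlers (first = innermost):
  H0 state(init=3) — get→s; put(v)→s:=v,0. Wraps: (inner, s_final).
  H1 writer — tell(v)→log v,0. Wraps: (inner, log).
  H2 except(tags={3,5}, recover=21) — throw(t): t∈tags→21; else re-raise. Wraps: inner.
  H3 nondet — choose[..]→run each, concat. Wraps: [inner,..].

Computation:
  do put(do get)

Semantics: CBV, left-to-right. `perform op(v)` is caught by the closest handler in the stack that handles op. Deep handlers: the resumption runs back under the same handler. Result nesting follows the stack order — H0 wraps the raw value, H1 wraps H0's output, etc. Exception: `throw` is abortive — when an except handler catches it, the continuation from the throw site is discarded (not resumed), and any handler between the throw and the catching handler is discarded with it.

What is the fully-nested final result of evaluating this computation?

Step-by-step:
get @ H0 ⇒ 3
put(3) @ H0 ⇒ s:=3
H0 returns (0, 3)
H1 returns ((0, 3), ())
H2 returns ((0, 3), ())
H3 returns [((0, 3), ())]
= [((0, 3), ())]

Answer: [((0, 3), ())]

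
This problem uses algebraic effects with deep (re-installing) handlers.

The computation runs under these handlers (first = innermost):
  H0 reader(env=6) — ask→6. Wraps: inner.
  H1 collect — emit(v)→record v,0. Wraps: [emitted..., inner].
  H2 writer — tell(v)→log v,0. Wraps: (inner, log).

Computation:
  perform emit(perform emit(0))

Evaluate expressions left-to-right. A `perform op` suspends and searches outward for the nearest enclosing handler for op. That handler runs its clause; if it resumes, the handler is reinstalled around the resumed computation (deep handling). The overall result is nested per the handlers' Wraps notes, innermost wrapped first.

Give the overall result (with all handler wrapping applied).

Answer: ([0, 0, 0], ())

Working:
emit(0) @ H1 ⇒ out+=0
emit(0) @ H1 ⇒ out+=0
H0 returns 0
H1 returns [0, 0, 0]
H2 returns ([0, 0, 0], ())
= ([0, 0, 0], ())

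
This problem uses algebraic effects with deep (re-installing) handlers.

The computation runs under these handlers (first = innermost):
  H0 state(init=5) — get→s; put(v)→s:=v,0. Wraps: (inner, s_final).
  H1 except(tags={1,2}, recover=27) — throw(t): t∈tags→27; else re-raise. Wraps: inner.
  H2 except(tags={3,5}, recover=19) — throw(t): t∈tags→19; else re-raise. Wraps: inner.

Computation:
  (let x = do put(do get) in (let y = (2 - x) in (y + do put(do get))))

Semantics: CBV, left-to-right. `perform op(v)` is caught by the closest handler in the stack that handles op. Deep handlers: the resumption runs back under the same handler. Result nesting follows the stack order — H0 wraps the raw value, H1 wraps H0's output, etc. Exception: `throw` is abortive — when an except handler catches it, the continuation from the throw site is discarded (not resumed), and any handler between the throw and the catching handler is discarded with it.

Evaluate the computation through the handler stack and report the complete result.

Working:
get @ H0 ⇒ 5
put(5) @ H0 ⇒ s:=5
get @ H0 ⇒ 5
put(5) @ H0 ⇒ s:=5
H0 returns (2, 5)
H1 returns (2, 5)
H2 returns (2, 5)
= (2, 5)

Answer: (2, 5)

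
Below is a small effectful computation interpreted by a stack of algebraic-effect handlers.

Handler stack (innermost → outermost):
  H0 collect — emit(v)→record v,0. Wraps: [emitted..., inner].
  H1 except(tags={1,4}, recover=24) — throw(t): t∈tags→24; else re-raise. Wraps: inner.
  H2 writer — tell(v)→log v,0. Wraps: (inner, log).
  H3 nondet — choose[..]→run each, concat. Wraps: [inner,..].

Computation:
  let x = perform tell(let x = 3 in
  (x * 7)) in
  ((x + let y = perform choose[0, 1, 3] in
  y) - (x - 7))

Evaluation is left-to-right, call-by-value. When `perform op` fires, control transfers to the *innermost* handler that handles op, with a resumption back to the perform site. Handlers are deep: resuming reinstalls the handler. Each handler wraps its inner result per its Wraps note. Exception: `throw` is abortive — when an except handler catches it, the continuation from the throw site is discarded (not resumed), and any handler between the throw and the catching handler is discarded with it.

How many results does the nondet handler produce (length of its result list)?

Working:
tell(21) @ H2 ⇒ log+=21
choose[0, 1, 3] @ H3
  branch[0] choose=0:
    H0 returns [7]
    H1 returns [7]
    H2 returns ([7], (21))
    H3 returns [([7], (21))]
  branch[1] choose=1:
    H0 returns [8]
    H1 returns [8]
    H2 returns ([8], (21))
    H3 returns [([8], (21))]
  branch[2] choose=3:
    H0 returns [10]
    H1 returns [10]
    H2 returns ([10], (21))
    H3 returns [([10], (21))]
= [([7], (21)), ([8], (21)), ([10], (21))]

Answer: 3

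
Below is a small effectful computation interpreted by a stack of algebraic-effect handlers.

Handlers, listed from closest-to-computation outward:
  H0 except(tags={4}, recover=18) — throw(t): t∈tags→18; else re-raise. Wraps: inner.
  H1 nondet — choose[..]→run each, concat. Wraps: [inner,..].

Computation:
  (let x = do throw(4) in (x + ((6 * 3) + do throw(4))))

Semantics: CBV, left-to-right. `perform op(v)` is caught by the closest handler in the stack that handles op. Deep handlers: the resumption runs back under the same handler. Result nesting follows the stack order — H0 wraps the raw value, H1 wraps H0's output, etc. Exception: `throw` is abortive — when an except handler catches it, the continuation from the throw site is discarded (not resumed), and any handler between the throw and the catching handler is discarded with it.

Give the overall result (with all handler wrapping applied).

Working:
throw(4) @ H0 caught ⇒ 18
H1 returns [18]
= [18]

Answer: [18]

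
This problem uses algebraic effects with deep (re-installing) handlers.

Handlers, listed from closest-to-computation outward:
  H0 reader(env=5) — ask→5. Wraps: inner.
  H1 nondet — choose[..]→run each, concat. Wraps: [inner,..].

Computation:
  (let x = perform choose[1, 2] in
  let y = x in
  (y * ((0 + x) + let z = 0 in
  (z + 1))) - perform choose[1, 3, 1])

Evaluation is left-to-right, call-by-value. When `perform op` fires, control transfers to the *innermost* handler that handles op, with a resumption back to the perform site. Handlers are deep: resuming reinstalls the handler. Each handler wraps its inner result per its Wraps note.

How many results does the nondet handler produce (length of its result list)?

Answer: 6

Evaluation trace:
choose[1, 2] @ H1
  branch[0] choose=1:
    choose[1, 3, 1] @ H1
      branch[0] choose=1:
        H0 returns 1
        H1 returns [1]
      branch[1] choose=3:
        H0 returns -1
        H1 returns [-1]
      branch[2] choose=1:
        H0 returns 1
        H1 returns [1]
  branch[1] choose=2:
    choose[1, 3, 1] @ H1
      branch[0] choose=1:
        H0 returns 5
        H1 returns [5]
      branch[1] choose=3:
        H0 returns 3
        H1 returns [3]
      branch[2] choose=1:
        H0 returns 5
        H1 returns [5]
= [1, -1, 1, 5, 3, 5]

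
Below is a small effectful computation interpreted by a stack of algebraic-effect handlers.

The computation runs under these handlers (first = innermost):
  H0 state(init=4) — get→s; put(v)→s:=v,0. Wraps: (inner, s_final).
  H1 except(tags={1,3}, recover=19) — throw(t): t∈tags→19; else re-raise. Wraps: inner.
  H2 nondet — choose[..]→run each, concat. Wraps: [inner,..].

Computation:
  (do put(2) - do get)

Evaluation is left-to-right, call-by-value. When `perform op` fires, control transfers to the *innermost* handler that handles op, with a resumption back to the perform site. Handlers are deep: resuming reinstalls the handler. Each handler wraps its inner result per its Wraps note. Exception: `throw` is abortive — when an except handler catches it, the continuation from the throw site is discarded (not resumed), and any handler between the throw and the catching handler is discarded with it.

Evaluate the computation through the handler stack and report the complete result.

Answer: [(-2, 2)]

Evaluation trace:
put(2) @ H0 ⇒ s:=2
get @ H0 ⇒ 2
H0 returns (-2, 2)
H1 returns (-2, 2)
H2 returns [(-2, 2)]
= [(-2, 2)]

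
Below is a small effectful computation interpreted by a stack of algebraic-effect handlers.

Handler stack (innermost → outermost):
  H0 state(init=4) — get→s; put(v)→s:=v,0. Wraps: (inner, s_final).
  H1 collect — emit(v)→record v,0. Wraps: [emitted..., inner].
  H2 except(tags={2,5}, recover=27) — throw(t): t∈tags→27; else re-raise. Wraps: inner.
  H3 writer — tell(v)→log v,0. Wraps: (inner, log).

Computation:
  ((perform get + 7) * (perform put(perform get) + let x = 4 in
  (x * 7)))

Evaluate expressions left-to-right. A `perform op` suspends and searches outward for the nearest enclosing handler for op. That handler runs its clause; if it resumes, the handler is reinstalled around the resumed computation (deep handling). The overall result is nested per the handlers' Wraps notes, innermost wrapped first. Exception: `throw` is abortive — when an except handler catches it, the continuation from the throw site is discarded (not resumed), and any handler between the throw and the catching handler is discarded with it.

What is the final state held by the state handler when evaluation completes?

Working:
get @ H0 ⇒ 4
get @ H0 ⇒ 4
put(4) @ H0 ⇒ s:=4
H0 returns (308, 4)
H1 returns [(308, 4)]
H2 returns [(308, 4)]
H3 returns ([(308, 4)], ())
= ([(308, 4)], ())

Answer: 4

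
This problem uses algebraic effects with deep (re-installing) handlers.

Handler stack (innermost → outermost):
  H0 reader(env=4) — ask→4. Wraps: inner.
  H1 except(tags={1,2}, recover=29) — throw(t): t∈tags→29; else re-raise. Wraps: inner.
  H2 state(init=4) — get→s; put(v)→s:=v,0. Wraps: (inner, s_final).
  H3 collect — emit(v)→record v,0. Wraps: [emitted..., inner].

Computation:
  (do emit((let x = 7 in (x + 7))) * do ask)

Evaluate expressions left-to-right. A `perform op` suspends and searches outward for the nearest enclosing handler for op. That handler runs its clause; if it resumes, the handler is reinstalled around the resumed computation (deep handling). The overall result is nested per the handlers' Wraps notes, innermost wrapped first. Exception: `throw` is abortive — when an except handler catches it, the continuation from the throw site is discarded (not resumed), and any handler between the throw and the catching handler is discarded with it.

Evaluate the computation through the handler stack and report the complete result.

Answer: [14, (0, 4)]

Evaluation trace:
emit(14) @ H3 ⇒ out+=14
ask @ H0 ⇒ 4
H0 returns 0
H1 returns 0
H2 returns (0, 4)
H3 returns [14, (0, 4)]
= [14, (0, 4)]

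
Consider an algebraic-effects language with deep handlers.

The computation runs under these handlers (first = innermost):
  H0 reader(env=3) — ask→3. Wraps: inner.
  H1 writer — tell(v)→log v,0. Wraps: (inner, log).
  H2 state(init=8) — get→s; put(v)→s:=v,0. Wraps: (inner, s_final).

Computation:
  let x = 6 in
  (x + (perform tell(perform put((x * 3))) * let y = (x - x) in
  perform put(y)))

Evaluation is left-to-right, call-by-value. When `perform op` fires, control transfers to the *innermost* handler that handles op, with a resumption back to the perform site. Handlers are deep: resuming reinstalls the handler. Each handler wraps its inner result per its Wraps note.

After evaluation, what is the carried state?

Working:
put(18) @ H2 ⇒ s:=18
tell(0) @ H1 ⇒ log+=0
put(0) @ H2 ⇒ s:=0
H0 returns 6
H1 returns (6, (0))
H2 returns ((6, (0)), 0)
= ((6, (0)), 0)

Answer: 0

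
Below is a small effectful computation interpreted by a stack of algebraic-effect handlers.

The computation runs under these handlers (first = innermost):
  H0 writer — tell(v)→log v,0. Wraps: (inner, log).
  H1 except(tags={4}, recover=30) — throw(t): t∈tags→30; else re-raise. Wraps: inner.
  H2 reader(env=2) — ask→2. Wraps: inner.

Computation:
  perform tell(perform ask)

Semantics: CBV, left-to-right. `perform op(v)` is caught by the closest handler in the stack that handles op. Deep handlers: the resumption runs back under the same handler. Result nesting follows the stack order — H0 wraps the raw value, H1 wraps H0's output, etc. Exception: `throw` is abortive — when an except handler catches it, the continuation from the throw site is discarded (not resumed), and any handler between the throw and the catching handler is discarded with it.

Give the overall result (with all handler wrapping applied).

Answer: (0, (2))

Evaluation trace:
ask @ H2 ⇒ 2
tell(2) @ H0 ⇒ log+=2
H0 returns (0, (2))
H1 returns (0, (2))
H2 returns (0, (2))
= (0, (2))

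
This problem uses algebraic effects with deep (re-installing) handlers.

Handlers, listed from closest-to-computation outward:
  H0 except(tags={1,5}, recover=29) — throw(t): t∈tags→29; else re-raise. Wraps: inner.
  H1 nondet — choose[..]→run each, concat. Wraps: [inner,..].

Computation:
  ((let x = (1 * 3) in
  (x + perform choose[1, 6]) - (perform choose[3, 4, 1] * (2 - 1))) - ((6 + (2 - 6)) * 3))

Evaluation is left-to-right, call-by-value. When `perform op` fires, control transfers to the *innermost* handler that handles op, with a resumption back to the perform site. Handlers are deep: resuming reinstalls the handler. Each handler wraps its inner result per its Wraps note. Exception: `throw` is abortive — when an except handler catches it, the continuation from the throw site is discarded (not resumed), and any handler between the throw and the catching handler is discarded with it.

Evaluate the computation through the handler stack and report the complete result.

Answer: [-5, -6, -3, 0, -1, 2]

Working:
choose[1, 6] @ H1
  branch[0] choose=1:
    choose[3, 4, 1] @ H1
      branch[0] choose=3:
        H0 returns -5
        H1 returns [-5]
      branch[1] choose=4:
        H0 returns -6
        H1 returns [-6]
      branch[2] choose=1:
        H0 returns -3
        H1 returns [-3]
  branch[1] choose=6:
    choose[3, 4, 1] @ H1
      branch[0] choose=3:
        H0 returns 0
        H1 returns [0]
      branch[1] choose=4:
        H0 returns -1
        H1 returns [-1]
      branch[2] choose=1:
        H0 returns 2
        H1 returns [2]
= [-5, -6, -3, 0, -1, 2]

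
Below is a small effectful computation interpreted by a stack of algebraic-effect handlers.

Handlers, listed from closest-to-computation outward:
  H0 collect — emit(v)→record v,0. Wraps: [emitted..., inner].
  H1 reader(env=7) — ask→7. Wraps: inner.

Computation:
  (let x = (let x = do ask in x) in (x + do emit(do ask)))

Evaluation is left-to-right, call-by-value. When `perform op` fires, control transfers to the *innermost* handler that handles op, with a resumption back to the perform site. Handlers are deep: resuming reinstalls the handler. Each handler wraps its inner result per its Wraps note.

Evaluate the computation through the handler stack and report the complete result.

Answer: [7, 7]

Working:
ask @ H1 ⇒ 7
ask @ H1 ⇒ 7
emit(7) @ H0 ⇒ out+=7
H0 returns [7, 7]
H1 returns [7, 7]
= [7, 7]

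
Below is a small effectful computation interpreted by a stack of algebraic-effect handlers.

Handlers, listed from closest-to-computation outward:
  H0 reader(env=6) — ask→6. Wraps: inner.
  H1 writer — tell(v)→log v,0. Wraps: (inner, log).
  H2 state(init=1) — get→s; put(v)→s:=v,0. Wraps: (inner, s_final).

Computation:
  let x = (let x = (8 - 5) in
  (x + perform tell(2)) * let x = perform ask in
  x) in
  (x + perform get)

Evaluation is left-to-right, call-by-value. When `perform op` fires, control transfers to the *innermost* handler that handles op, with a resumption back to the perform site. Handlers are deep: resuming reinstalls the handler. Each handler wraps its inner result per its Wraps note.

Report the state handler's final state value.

Answer: 1

Working:
tell(2) @ H1 ⇒ log+=2
ask @ H0 ⇒ 6
get @ H2 ⇒ 1
H0 returns 19
H1 returns (19, (2))
H2 returns ((19, (2)), 1)
= ((19, (2)), 1)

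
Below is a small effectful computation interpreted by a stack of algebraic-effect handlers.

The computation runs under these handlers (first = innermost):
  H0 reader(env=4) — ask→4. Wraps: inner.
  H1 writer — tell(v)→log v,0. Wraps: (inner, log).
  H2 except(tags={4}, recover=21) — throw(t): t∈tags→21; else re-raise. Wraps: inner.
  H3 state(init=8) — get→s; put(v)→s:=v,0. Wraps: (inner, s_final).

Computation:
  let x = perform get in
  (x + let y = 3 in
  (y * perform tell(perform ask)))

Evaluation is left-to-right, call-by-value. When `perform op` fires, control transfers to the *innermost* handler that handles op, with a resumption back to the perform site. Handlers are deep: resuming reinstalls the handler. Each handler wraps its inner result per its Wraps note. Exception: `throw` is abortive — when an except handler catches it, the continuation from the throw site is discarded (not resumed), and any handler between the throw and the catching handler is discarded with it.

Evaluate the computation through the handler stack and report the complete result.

Answer: ((8, (4)), 8)

Working:
get @ H3 ⇒ 8
ask @ H0 ⇒ 4
tell(4) @ H1 ⇒ log+=4
H0 returns 8
H1 returns (8, (4))
H2 returns (8, (4))
H3 returns ((8, (4)), 8)
= ((8, (4)), 8)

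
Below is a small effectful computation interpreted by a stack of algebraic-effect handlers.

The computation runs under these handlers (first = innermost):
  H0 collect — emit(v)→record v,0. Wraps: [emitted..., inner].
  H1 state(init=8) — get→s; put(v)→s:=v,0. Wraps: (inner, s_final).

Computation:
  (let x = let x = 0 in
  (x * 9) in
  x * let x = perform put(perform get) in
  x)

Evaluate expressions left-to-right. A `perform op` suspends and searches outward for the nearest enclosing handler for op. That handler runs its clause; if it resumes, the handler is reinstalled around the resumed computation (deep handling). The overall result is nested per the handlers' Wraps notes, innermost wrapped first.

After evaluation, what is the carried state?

Evaluation trace:
get @ H1 ⇒ 8
put(8) @ H1 ⇒ s:=8
H0 returns [0]
H1 returns ([0], 8)
= ([0], 8)

Answer: 8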